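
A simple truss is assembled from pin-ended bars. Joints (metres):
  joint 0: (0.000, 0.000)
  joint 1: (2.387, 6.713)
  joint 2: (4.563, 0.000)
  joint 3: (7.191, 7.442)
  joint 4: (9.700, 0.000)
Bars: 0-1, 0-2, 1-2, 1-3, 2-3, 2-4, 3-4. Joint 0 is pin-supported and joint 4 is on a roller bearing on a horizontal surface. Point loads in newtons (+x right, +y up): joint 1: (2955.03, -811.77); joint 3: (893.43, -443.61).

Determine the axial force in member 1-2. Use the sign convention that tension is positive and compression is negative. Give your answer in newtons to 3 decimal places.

-3161.958

N=5 nodes, M=7 members, R=3 reactions → 2N=10, M+R=10
member 0 (0-1): L=7.1248, (cx,cy)=(0.3350,0.9422)
member 1 (0-2): L=4.5630, (cx,cy)=(1.0000,0.0000)
member 2 (1-2): L=7.0569, (cx,cy)=(0.3084,-0.9513)
member 3 (1-3): L=4.8590, (cx,cy)=(0.9887,0.1500)
member 4 (2-3): L=7.8924, (cx,cy)=(0.3330,0.9429)
member 5 (2-4): L=5.1370, (cx,cy)=(1.0000,0.0000)
member 6 (3-4): L=7.8536, (cx,cy)=(0.3195,-0.9476)
solve A·x = −loads:
  F[0-1] = +2126.6711 N (tension)
  F[0-2] = +3135.9634 N (tension)
  F[1-2] = -3161.9580 N (compression)
  F[1-3] = -1282.0478 N (compression)
  F[2-3] = +3189.9182 N (tension)
  F[2-4] = +1098.7903 N (tension)
  F[3-4] = -3439.3856 N (compression)
  Rx@0 = -3848.4600 N
  Ry@0 = -2003.7661 N
  Ry@4 = +3259.1461 N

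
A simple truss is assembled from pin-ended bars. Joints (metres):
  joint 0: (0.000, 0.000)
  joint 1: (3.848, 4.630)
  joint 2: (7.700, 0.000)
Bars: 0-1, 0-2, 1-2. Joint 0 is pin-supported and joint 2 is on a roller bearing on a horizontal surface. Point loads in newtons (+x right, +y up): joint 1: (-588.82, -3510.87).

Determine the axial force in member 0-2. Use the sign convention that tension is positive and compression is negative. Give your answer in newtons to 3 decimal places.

N=3 nodes, M=3 members, R=3 reactions → 2N=6, M+R=6
member 0 (0-1): L=6.0203, (cx,cy)=(0.6392,0.7691)
member 1 (0-2): L=7.7000, (cx,cy)=(1.0000,0.0000)
member 2 (1-2): L=6.0229, (cx,cy)=(0.6396,-0.7687)
solve A·x = −loads:
  F[0-1] = -2744.1169 N (compression)
  F[0-2] = +1165.1396 N (tension)
  F[1-2] = -1821.7729 N (compression)
  Rx@0 = +588.8200 N
  Ry@0 = +2110.4036 N
  Ry@2 = +1400.4664 N

1165.140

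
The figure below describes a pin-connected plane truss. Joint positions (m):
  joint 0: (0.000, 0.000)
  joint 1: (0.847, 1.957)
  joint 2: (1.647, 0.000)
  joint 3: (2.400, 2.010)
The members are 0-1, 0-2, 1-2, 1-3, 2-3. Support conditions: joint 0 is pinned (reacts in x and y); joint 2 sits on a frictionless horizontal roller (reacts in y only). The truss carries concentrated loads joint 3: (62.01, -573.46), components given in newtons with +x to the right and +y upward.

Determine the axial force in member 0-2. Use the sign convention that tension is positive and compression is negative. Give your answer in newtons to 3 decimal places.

N=4 nodes, M=5 members, R=3 reactions → 2N=8, M+R=8
member 0 (0-1): L=2.1324, (cx,cy)=(0.3972,0.9177)
member 1 (0-2): L=1.6470, (cx,cy)=(1.0000,0.0000)
member 2 (1-2): L=2.1142, (cx,cy)=(0.3784,-0.9256)
member 3 (1-3): L=1.5539, (cx,cy)=(0.9994,0.0341)
member 4 (2-3): L=2.1464, (cx,cy)=(0.3508,0.9364)
solve A·x = −loads:
  F[0-1] = +368.1466 N (tension)
  F[0-2] = -84.2176 N (compression)
  F[1-2] = -354.6605 N (compression)
  F[1-3] = +280.5921 N (tension)
  F[2-3] = -622.6003 N (compression)
  Rx@0 = -62.0100 N
  Ry@0 = -337.8600 N
  Ry@2 = +911.3200 N

-84.218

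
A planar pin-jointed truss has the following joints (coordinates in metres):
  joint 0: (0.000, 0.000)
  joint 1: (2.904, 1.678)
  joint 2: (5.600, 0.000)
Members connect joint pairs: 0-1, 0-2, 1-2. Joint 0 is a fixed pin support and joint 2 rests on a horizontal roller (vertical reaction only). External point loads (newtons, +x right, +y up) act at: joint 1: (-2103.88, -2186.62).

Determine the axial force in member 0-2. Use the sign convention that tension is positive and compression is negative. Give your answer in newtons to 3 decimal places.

808.970

N=3 nodes, M=3 members, R=3 reactions → 2N=6, M+R=6
member 0 (0-1): L=3.3539, (cx,cy)=(0.8658,0.5003)
member 1 (0-2): L=5.6000, (cx,cy)=(1.0000,0.0000)
member 2 (1-2): L=3.1755, (cx,cy)=(0.8490,-0.5284)
solve A·x = −loads:
  F[0-1] = -3364.1596 N (compression)
  F[0-2] = +808.9704 N (tension)
  F[1-2] = -952.8648 N (compression)
  Rx@0 = +2103.8800 N
  Ry@0 = +1683.1140 N
  Ry@2 = +503.5060 N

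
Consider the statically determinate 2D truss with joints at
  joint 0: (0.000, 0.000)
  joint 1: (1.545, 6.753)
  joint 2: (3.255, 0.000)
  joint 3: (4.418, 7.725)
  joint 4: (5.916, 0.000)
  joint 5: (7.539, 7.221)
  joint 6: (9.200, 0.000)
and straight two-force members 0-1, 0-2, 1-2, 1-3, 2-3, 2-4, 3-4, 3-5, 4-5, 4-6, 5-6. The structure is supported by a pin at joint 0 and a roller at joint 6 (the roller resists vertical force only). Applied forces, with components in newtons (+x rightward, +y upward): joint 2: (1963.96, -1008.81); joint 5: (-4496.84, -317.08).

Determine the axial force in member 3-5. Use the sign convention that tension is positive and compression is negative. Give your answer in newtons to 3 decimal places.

N=7 nodes, M=11 members, R=3 reactions → 2N=14, M+R=14
member 0 (0-1): L=6.9275, (cx,cy)=(0.2230,0.9748)
member 1 (0-2): L=3.2550, (cx,cy)=(1.0000,0.0000)
member 2 (1-2): L=6.9661, (cx,cy)=(0.2455,-0.9694)
member 3 (1-3): L=3.0330, (cx,cy)=(0.9473,0.3205)
member 4 (2-3): L=7.8121, (cx,cy)=(0.1489,0.9889)
member 5 (2-4): L=2.6610, (cx,cy)=(1.0000,0.0000)
member 6 (3-4): L=7.8689, (cx,cy)=(0.1904,-0.9817)
member 7 (3-5): L=3.1614, (cx,cy)=(0.9872,-0.1594)
member 8 (4-5): L=7.4011, (cx,cy)=(0.2193,0.9757)
member 9 (4-6): L=3.2840, (cx,cy)=(1.0000,0.0000)
member 10 (5-6): L=7.4096, (cx,cy)=(0.2242,-0.9746)
solve A·x = −loads:
  F[0-1] = -4348.1846 N (compression)
  F[0-2] = -1563.1275 N (compression)
  F[1-2] = +3715.6806 N (tension)
  F[1-3] = -1986.6352 N (compression)
  F[2-3] = -2622.4064 N (compression)
  F[2-4] = -2224.5837 N (compression)
  F[3-4] = +3782.2370 N (tension)
  F[3-5] = -3031.0445 N (compression)
  F[4-5] = -3805.7014 N (compression)
  F[4-6] = -670.0070 N (compression)
  F[5-6] = +2988.8415 N (tension)
  Rx@0 = +2532.8800 N
  Ry@0 = +4238.6660 N
  Ry@6 = -2912.7760 N

-3031.045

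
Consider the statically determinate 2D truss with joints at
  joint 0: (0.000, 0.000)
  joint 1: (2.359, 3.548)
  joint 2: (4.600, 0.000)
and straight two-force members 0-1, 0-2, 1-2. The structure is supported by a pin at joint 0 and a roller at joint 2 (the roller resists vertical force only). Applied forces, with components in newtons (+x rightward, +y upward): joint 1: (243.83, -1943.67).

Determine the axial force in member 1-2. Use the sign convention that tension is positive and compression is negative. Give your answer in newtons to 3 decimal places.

-1401.385

N=3 nodes, M=3 members, R=3 reactions → 2N=6, M+R=6
member 0 (0-1): L=4.2607, (cx,cy)=(0.5537,0.8327)
member 1 (0-2): L=4.6000, (cx,cy)=(1.0000,0.0000)
member 2 (1-2): L=4.1965, (cx,cy)=(0.5340,-0.8455)
solve A·x = −loads:
  F[0-1] = -911.2593 N (compression)
  F[0-2] = +748.3676 N (tension)
  F[1-2] = -1401.3852 N (compression)
  Rx@0 = -243.8300 N
  Ry@0 = +758.8382 N
  Ry@2 = +1184.8318 N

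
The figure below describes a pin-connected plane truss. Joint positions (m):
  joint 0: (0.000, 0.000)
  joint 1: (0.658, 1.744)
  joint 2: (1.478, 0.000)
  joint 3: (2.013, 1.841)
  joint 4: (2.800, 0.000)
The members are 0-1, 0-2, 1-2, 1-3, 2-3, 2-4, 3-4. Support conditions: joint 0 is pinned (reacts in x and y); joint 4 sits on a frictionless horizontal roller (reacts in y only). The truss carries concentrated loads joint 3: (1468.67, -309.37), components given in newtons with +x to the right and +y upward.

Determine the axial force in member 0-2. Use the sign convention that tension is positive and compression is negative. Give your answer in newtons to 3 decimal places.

1137.144

N=5 nodes, M=7 members, R=3 reactions → 2N=10, M+R=10
member 0 (0-1): L=1.8640, (cx,cy)=(0.3530,0.9356)
member 1 (0-2): L=1.4780, (cx,cy)=(1.0000,0.0000)
member 2 (1-2): L=1.9272, (cx,cy)=(0.4255,-0.9050)
member 3 (1-3): L=1.3585, (cx,cy)=(0.9974,0.0714)
member 4 (2-3): L=1.9172, (cx,cy)=(0.2791,0.9603)
member 5 (2-4): L=1.3220, (cx,cy)=(1.0000,0.0000)
member 6 (3-4): L=2.0022, (cx,cy)=(0.3931,-0.9195)
solve A·x = −loads:
  F[0-1] = +939.1567 N (tension)
  F[0-2] = +1137.1438 N (tension)
  F[1-2] = -913.9882 N (compression)
  F[1-3] = +722.2691 N (tension)
  F[2-3] = +861.3401 N (tension)
  F[2-4] = +507.8802 N (tension)
  F[3-4] = -1292.0688 N (compression)
  Rx@0 = -1468.6700 N
  Ry@0 = -878.6955 N
  Ry@4 = +1188.0655 N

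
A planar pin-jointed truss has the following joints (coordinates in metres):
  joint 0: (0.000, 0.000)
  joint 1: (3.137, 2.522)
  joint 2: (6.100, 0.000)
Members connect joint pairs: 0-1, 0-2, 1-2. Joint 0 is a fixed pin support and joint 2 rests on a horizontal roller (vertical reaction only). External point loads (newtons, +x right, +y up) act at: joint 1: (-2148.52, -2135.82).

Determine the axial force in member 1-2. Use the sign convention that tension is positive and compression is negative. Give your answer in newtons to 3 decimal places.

-324.119

N=3 nodes, M=3 members, R=3 reactions → 2N=6, M+R=6
member 0 (0-1): L=4.0251, (cx,cy)=(0.7794,0.6266)
member 1 (0-2): L=6.1000, (cx,cy)=(1.0000,0.0000)
member 2 (1-2): L=3.8910, (cx,cy)=(0.7615,-0.6482)
solve A·x = −loads:
  F[0-1] = -3073.4520 N (compression)
  F[0-2] = +246.8171 N (tension)
  F[1-2] = -324.1190 N (compression)
  Rx@0 = +2148.5200 N
  Ry@0 = +1925.7380 N
  Ry@2 = +210.0820 N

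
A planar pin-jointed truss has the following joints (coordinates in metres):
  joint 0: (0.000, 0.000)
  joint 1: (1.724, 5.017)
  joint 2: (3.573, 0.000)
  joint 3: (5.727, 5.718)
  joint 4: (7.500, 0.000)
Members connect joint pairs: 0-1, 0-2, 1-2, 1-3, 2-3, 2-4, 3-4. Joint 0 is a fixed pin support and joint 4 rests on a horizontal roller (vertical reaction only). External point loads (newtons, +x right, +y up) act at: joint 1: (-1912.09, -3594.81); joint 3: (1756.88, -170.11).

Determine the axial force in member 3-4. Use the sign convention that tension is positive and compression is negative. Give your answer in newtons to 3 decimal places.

-1064.357

N=5 nodes, M=7 members, R=3 reactions → 2N=10, M+R=10
member 0 (0-1): L=5.3049, (cx,cy)=(0.3250,0.9457)
member 1 (0-2): L=3.5730, (cx,cy)=(1.0000,0.0000)
member 2 (1-2): L=5.3469, (cx,cy)=(0.3458,-0.9383)
member 3 (1-3): L=4.0639, (cx,cy)=(0.9850,0.1725)
member 4 (2-3): L=6.1103, (cx,cy)=(0.3525,0.9358)
member 5 (2-4): L=3.9270, (cx,cy)=(1.0000,0.0000)
member 6 (3-4): L=5.9866, (cx,cy)=(0.2962,-0.9551)
solve A·x = −loads:
  F[0-1] = -2906.0499 N (compression)
  F[0-2] = +789.1971 N (tension)
  F[1-2] = -677.8093 N (compression)
  F[1-3] = +1220.3682 N (tension)
  F[2-3] = +679.6210 N (tension)
  F[2-4] = +315.2230 N (tension)
  F[3-4] = -1064.3573 N (compression)
  Rx@0 = +155.2100 N
  Ry@0 = +2748.3124 N
  Ry@4 = +1016.6076 N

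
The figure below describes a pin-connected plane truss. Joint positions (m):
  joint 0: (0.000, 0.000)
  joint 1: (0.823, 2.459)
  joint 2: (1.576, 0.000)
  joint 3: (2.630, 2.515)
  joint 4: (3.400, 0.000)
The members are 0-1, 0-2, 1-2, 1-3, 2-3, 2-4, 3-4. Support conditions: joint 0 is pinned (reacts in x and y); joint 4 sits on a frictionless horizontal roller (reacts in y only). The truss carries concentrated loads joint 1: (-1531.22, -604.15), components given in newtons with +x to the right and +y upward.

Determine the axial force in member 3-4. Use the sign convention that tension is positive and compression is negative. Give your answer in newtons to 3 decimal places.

N=5 nodes, M=7 members, R=3 reactions → 2N=10, M+R=10
member 0 (0-1): L=2.5931, (cx,cy)=(0.3174,0.9483)
member 1 (0-2): L=1.5760, (cx,cy)=(1.0000,0.0000)
member 2 (1-2): L=2.5717, (cx,cy)=(0.2928,-0.9562)
member 3 (1-3): L=1.8079, (cx,cy)=(0.9995,0.0310)
member 4 (2-3): L=2.7269, (cx,cy)=(0.3865,0.9223)
member 5 (2-4): L=1.8240, (cx,cy)=(1.0000,0.0000)
member 6 (3-4): L=2.6302, (cx,cy)=(0.2927,-0.9562)
solve A·x = −loads:
  F[0-1] = -1650.6881 N (compression)
  F[0-2] = -1007.3172 N (compression)
  F[1-2] = +1028.1404 N (tension)
  F[1-3] = +706.6154 N (tension)
  F[2-3] = -1065.9206 N (compression)
  F[2-4] = -294.2816 N (compression)
  F[3-4] = +1005.2327 N (tension)
  Rx@0 = +1531.2200 N
  Ry@0 = +1565.3425 N
  Ry@4 = -961.1925 N

1005.233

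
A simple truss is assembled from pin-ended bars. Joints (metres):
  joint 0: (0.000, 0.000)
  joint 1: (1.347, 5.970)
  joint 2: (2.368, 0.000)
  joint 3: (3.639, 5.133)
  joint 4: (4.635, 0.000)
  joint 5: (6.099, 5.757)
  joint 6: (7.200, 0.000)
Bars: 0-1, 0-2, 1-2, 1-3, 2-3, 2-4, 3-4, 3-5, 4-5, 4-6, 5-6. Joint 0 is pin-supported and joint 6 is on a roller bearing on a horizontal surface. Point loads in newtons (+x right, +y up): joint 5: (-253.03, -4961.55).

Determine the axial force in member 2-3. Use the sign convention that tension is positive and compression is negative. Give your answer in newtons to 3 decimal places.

N=7 nodes, M=11 members, R=3 reactions → 2N=14, M+R=14
member 0 (0-1): L=6.1201, (cx,cy)=(0.2201,0.9755)
member 1 (0-2): L=2.3680, (cx,cy)=(1.0000,0.0000)
member 2 (1-2): L=6.0567, (cx,cy)=(0.1686,-0.9857)
member 3 (1-3): L=2.4400, (cx,cy)=(0.9393,-0.3430)
member 4 (2-3): L=5.2880, (cx,cy)=(0.2404,0.9707)
member 5 (2-4): L=2.2670, (cx,cy)=(1.0000,0.0000)
member 6 (3-4): L=5.2287, (cx,cy)=(0.1905,-0.9817)
member 7 (3-5): L=2.5379, (cx,cy)=(0.9693,0.2459)
member 8 (4-5): L=5.9402, (cx,cy)=(0.2465,0.9692)
member 9 (4-6): L=2.5650, (cx,cy)=(1.0000,0.0000)
member 10 (5-6): L=5.8613, (cx,cy)=(0.1878,-0.9822)
solve A·x = −loads:
  F[0-1] = -985.1805 N (compression)
  F[0-2] = -36.1963 N (compression)
  F[1-2] = +1125.6079 N (tension)
  F[1-3] = -432.8447 N (compression)
  F[2-3] = -1143.0064 N (compression)
  F[2-4] = +428.2792 N (tension)
  F[3-4] = +765.2389 N (tension)
  F[3-5] = -853.2696 N (compression)
  F[4-5] = -775.1370 N (compression)
  F[4-6] = +765.0827 N (tension)
  F[5-6] = -4073.0300 N (compression)
  Rx@0 = +253.0300 N
  Ry@0 = +961.0223 N
  Ry@6 = +4000.5277 N

-1143.006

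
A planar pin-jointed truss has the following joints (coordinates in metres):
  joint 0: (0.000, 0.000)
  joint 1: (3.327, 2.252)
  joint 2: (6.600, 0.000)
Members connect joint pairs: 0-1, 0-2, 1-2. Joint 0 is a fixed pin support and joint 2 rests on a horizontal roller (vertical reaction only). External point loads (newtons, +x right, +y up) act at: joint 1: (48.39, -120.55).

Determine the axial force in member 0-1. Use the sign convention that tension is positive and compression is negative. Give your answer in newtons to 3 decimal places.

N=3 nodes, M=3 members, R=3 reactions → 2N=6, M+R=6
member 0 (0-1): L=4.0175, (cx,cy)=(0.8281,0.5605)
member 1 (0-2): L=6.6000, (cx,cy)=(1.0000,0.0000)
member 2 (1-2): L=3.9729, (cx,cy)=(0.8238,-0.5668)
solve A·x = −loads:
  F[0-1] = -77.1937 N (compression)
  F[0-2] = +112.3160 N (tension)
  F[1-2] = -136.3341 N (compression)
  Rx@0 = -48.3900 N
  Ry@0 = +43.2706 N
  Ry@2 = +77.2794 N

-77.194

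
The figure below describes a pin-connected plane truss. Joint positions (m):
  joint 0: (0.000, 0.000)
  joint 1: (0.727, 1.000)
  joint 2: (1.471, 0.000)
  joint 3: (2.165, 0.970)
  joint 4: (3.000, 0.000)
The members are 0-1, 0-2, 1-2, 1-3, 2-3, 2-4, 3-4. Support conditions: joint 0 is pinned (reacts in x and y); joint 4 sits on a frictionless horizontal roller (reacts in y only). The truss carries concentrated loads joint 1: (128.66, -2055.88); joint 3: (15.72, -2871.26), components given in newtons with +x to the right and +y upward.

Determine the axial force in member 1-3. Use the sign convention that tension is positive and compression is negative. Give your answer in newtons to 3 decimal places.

N=5 nodes, M=7 members, R=3 reactions → 2N=10, M+R=10
member 0 (0-1): L=1.2363, (cx,cy)=(0.5880,0.8088)
member 1 (0-2): L=1.4710, (cx,cy)=(1.0000,0.0000)
member 2 (1-2): L=1.2464, (cx,cy)=(0.5969,-0.8023)
member 3 (1-3): L=1.4383, (cx,cy)=(0.9998,-0.0209)
member 4 (2-3): L=1.1927, (cx,cy)=(0.5819,0.8133)
member 5 (2-4): L=1.5290, (cx,cy)=(1.0000,0.0000)
member 6 (3-4): L=1.2799, (cx,cy)=(0.6524,-0.7579)
solve A·x = −loads:
  F[0-1] = -2854.5408 N (compression)
  F[0-2] = +1822.9282 N (tension)
  F[1-2] = +368.0339 N (tension)
  F[1-3] = -2027.3341 N (compression)
  F[2-3] = -363.0672 N (compression)
  F[2-4] = +2253.8719 N (tension)
  F[3-4] = -3454.7472 N (compression)
  Rx@0 = -144.3800 N
  Ry@0 = +2308.8696 N
  Ry@4 = +2618.2704 N

-2027.334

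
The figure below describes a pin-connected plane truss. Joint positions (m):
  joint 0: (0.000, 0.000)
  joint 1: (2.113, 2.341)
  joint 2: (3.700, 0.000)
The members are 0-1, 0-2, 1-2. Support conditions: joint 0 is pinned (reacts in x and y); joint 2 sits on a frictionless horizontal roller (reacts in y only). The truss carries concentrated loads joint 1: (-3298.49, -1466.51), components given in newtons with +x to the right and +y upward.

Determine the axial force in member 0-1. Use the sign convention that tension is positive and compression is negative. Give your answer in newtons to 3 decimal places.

N=3 nodes, M=3 members, R=3 reactions → 2N=6, M+R=6
member 0 (0-1): L=3.1536, (cx,cy)=(0.6700,0.7423)
member 1 (0-2): L=3.7000, (cx,cy)=(1.0000,0.0000)
member 2 (1-2): L=2.8282, (cx,cy)=(0.5611,-0.8277)
solve A·x = −loads:
  F[0-1] = -3658.7120 N (compression)
  F[0-2] = -847.0332 N (compression)
  F[1-2] = +1509.5145 N (tension)
  Rx@0 = +3298.4900 N
  Ry@0 = +2715.9774 N
  Ry@2 = -1249.4674 N

-3658.712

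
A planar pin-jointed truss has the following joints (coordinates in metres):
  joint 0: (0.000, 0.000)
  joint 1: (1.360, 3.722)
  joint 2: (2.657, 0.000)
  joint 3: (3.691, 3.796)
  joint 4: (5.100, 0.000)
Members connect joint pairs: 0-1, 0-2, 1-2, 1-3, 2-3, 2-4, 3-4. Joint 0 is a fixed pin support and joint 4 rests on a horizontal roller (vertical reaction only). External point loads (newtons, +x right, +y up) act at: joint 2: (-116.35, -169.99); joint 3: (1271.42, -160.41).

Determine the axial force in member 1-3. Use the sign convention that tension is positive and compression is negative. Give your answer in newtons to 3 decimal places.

N=5 nodes, M=7 members, R=3 reactions → 2N=10, M+R=10
member 0 (0-1): L=3.9627, (cx,cy)=(0.3432,0.9393)
member 1 (0-2): L=2.6570, (cx,cy)=(1.0000,0.0000)
member 2 (1-2): L=3.9415, (cx,cy)=(0.3291,-0.9443)
member 3 (1-3): L=2.3322, (cx,cy)=(0.9995,0.0317)
member 4 (2-3): L=3.9343, (cx,cy)=(0.2628,0.9648)
member 5 (2-4): L=2.4430, (cx,cy)=(1.0000,0.0000)
member 6 (3-4): L=4.0491, (cx,cy)=(0.3480,-0.9375)
solve A·x = −loads:
  F[0-1] = +873.6538 N (tension)
  F[0-2] = +855.2307 N (tension)
  F[1-2] = -849.5070 N (compression)
  F[1-3] = +579.6715 N (tension)
  F[2-3] = +1007.6082 N (tension)
  F[2-4] = +427.2245 N (tension)
  F[3-4] = -1227.7206 N (compression)
  Rx@0 = -1155.0700 N
  Ry@0 = -820.5896 N
  Ry@4 = +1150.9896 N

579.671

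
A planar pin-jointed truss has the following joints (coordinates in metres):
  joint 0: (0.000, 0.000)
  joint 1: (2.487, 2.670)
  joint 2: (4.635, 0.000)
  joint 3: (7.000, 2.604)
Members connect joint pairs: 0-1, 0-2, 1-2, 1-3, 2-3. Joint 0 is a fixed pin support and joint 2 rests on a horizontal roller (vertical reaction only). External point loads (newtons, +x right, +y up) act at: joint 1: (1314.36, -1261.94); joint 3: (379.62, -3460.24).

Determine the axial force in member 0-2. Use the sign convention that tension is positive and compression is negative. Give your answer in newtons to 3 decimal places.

N=4 nodes, M=5 members, R=3 reactions → 2N=8, M+R=8
member 0 (0-1): L=3.6488, (cx,cy)=(0.6816,0.7317)
member 1 (0-2): L=4.6350, (cx,cy)=(1.0000,0.0000)
member 2 (1-2): L=3.4268, (cx,cy)=(0.6268,-0.7792)
member 3 (1-3): L=4.5135, (cx,cy)=(0.9999,-0.0146)
member 4 (2-3): L=3.5177, (cx,cy)=(0.6723,0.7403)
solve A·x = −loads:
  F[0-1] = +2939.8130 N (tension)
  F[0-2] = -309.7541 N (compression)
  F[1-2] = -4445.7627 N (compression)
  F[1-3] = +3476.4742 N (tension)
  F[2-3] = -4605.6747 N (compression)
  Rx@0 = -1693.9800 N
  Ry@0 = -2151.1741 N
  Ry@2 = +6873.3541 N

-309.754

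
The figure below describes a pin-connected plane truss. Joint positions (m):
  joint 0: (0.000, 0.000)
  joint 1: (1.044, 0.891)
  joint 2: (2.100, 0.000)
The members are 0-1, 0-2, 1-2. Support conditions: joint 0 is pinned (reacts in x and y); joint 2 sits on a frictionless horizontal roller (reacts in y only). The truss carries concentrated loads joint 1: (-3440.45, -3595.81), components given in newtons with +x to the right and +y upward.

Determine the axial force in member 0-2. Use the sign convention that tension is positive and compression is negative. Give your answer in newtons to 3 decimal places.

388.619

N=3 nodes, M=3 members, R=3 reactions → 2N=6, M+R=6
member 0 (0-1): L=1.3725, (cx,cy)=(0.7606,0.6492)
member 1 (0-2): L=2.1000, (cx,cy)=(1.0000,0.0000)
member 2 (1-2): L=1.3817, (cx,cy)=(0.7643,-0.6449)
solve A·x = −loads:
  F[0-1] = -5033.9868 N (compression)
  F[0-2] = +388.6192 N (tension)
  F[1-2] = -508.4699 N (compression)
  Rx@0 = +3440.4500 N
  Ry@0 = +3267.9125 N
  Ry@2 = +327.8975 N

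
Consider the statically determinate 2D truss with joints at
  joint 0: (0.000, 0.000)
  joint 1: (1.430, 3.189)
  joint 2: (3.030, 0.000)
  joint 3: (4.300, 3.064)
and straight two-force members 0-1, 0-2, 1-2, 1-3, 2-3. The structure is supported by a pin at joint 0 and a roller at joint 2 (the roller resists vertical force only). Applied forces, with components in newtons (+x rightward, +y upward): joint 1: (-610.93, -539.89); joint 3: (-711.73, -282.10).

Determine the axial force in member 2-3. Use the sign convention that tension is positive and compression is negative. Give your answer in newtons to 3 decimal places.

-332.919

N=4 nodes, M=5 members, R=3 reactions → 2N=8, M+R=8
member 0 (0-1): L=3.4949, (cx,cy)=(0.4092,0.9125)
member 1 (0-2): L=3.0300, (cx,cy)=(1.0000,0.0000)
member 2 (1-2): L=3.5679, (cx,cy)=(0.4484,-0.8938)
member 3 (1-3): L=2.8727, (cx,cy)=(0.9991,-0.0435)
member 4 (2-3): L=3.3168, (cx,cy)=(0.3829,0.9238)
solve A·x = −loads:
  F[0-1] = -1676.2962 N (compression)
  F[0-2] = -636.7821 N (compression)
  F[1-2] = +1135.7140 N (tension)
  F[1-3] = -584.8086 N (compression)
  F[2-3] = -332.9187 N (compression)
  Rx@0 = +1322.6600 N
  Ry@0 = +1529.5556 N
  Ry@2 = -707.5656 N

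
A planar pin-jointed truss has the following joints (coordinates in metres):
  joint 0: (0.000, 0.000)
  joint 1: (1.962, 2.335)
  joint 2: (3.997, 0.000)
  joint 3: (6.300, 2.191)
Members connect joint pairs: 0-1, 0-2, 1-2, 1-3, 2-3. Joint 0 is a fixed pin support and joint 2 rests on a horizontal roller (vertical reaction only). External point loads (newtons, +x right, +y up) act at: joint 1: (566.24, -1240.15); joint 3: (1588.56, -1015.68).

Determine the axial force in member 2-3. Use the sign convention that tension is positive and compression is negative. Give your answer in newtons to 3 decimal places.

-1349.952

N=4 nodes, M=5 members, R=3 reactions → 2N=8, M+R=8
member 0 (0-1): L=3.0499, (cx,cy)=(0.6433,0.7656)
member 1 (0-2): L=3.9970, (cx,cy)=(1.0000,0.0000)
member 2 (1-2): L=3.0973, (cx,cy)=(0.6570,-0.7539)
member 3 (1-3): L=4.3404, (cx,cy)=(0.9994,-0.0332)
member 4 (2-3): L=3.1787, (cx,cy)=(0.7245,0.6893)
solve A·x = −loads:
  F[0-1] = +1509.1200 N (tension)
  F[0-2] = +1183.9719 N (tension)
  F[1-2] = -3290.6544 N (compression)
  F[1-3] = +2568.0197 N (tension)
  F[2-3] = -1349.9518 N (compression)
  Rx@0 = -2154.8000 N
  Ry@0 = -1155.3943 N
  Ry@2 = +3411.2243 N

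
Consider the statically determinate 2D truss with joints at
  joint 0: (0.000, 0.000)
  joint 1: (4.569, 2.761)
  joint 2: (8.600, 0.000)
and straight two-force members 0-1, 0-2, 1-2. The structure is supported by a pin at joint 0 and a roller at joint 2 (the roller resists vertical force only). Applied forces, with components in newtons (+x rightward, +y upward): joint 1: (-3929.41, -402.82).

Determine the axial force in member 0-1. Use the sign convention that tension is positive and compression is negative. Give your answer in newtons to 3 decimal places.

-2804.241

N=3 nodes, M=3 members, R=3 reactions → 2N=6, M+R=6
member 0 (0-1): L=5.3384, (cx,cy)=(0.8559,0.5172)
member 1 (0-2): L=8.6000, (cx,cy)=(1.0000,0.0000)
member 2 (1-2): L=4.8859, (cx,cy)=(0.8250,-0.5651)
solve A·x = −loads:
  F[0-1] = -2804.2414 N (compression)
  F[0-2] = -1529.3470 N (compression)
  F[1-2] = +1853.6955 N (tension)
  Rx@0 = +3929.4100 N
  Ry@0 = +1450.3335 N
  Ry@2 = -1047.5135 N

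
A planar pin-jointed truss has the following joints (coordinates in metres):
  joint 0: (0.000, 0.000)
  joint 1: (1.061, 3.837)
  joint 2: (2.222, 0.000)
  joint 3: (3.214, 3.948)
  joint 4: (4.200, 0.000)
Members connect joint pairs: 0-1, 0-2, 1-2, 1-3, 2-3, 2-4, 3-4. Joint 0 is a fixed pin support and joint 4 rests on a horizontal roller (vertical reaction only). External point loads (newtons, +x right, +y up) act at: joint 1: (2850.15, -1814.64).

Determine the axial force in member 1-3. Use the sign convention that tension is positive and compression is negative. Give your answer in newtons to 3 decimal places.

-1556.417

N=5 nodes, M=7 members, R=3 reactions → 2N=10, M+R=10
member 0 (0-1): L=3.9810, (cx,cy)=(0.2665,0.9638)
member 1 (0-2): L=2.2220, (cx,cy)=(1.0000,0.0000)
member 2 (1-2): L=4.0088, (cx,cy)=(0.2896,-0.9571)
member 3 (1-3): L=2.1559, (cx,cy)=(0.9987,0.0515)
member 4 (2-3): L=4.0707, (cx,cy)=(0.2437,0.9699)
member 5 (2-4): L=1.9780, (cx,cy)=(1.0000,0.0000)
member 6 (3-4): L=4.0693, (cx,cy)=(0.2423,-0.9702)
solve A·x = −loads:
  F[0-1] = +1294.4065 N (tension)
  F[0-2] = +2505.1693 N (tension)
  F[1-2] = -3283.0636 N (compression)
  F[1-3] = -1556.4166 N (compression)
  F[2-3] = +3240.0426 N (tension)
  F[2-4] = +764.7814 N (tension)
  F[3-4] = -3156.2846 N (compression)
  Rx@0 = -2850.1500 N
  Ry@0 = -1247.5882 N
  Ry@4 = +3062.2282 N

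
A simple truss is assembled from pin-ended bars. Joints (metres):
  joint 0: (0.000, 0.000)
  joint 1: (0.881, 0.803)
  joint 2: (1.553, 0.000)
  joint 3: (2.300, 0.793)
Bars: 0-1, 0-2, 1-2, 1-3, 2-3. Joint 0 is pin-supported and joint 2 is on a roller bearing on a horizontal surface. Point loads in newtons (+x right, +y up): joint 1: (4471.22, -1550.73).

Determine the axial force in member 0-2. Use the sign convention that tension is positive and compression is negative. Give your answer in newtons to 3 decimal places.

2670.943

N=4 nodes, M=5 members, R=3 reactions → 2N=8, M+R=8
member 0 (0-1): L=1.1920, (cx,cy)=(0.7391,0.6736)
member 1 (0-2): L=1.5530, (cx,cy)=(1.0000,0.0000)
member 2 (1-2): L=1.0471, (cx,cy)=(0.6418,-0.7669)
member 3 (1-3): L=1.4190, (cx,cy)=(1.0000,-0.0070)
member 4 (2-3): L=1.0894, (cx,cy)=(0.6857,0.7279)
solve A·x = −loads:
  F[0-1] = +2435.8798 N (tension)
  F[0-2] = +2670.9431 N (tension)
  F[1-2] = -4161.7740 N (compression)
  F[1-3] = -0.0000 N (compression)
  F[2-3] = +0.0000 N (tension)
  Rx@0 = -4471.2200 N
  Ry@0 = -1640.8880 N
  Ry@2 = +3191.6180 N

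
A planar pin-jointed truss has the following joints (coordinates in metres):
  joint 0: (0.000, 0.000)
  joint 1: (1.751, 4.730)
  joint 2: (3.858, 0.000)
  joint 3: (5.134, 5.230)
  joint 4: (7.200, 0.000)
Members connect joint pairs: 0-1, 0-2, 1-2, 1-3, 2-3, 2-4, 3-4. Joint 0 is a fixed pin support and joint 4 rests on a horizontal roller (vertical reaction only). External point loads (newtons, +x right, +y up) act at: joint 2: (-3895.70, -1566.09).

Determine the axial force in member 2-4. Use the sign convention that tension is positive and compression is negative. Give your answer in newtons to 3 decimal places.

N=5 nodes, M=7 members, R=3 reactions → 2N=10, M+R=10
member 0 (0-1): L=5.0437, (cx,cy)=(0.3472,0.9378)
member 1 (0-2): L=3.8580, (cx,cy)=(1.0000,0.0000)
member 2 (1-2): L=5.1781, (cx,cy)=(0.4069,-0.9135)
member 3 (1-3): L=3.4197, (cx,cy)=(0.9893,0.1462)
member 4 (2-3): L=5.3834, (cx,cy)=(0.2370,0.9715)
member 5 (2-4): L=3.3420, (cx,cy)=(1.0000,0.0000)
member 6 (3-4): L=5.6233, (cx,cy)=(0.3674,-0.9301)
solve A·x = −loads:
  F[0-1] = -775.1374 N (compression)
  F[0-2] = -3626.5988 N (compression)
  F[1-2] = +705.7804 N (tension)
  F[1-3] = -562.3325 N (compression)
  F[2-3] = +948.4078 N (tension)
  F[2-4] = +331.4935 N (tension)
  F[3-4] = -902.2654 N (compression)
  Rx@0 = +3895.7000 N
  Ry@0 = +726.9268 N
  Ry@4 = +839.1632 N

331.494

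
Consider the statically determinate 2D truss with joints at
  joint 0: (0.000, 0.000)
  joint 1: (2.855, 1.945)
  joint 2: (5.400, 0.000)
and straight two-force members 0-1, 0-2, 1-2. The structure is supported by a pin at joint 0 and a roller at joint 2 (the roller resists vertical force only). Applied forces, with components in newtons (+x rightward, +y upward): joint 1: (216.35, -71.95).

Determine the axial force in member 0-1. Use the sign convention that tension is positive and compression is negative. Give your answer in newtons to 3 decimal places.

N=3 nodes, M=3 members, R=3 reactions → 2N=6, M+R=6
member 0 (0-1): L=3.4546, (cx,cy)=(0.8264,0.5630)
member 1 (0-2): L=5.4000, (cx,cy)=(1.0000,0.0000)
member 2 (1-2): L=3.2031, (cx,cy)=(0.7945,-0.6072)
solve A·x = −loads:
  F[0-1] = +78.1786 N (tension)
  F[0-2] = +151.7400 N (tension)
  F[1-2] = -190.9796 N (compression)
  Rx@0 = -216.3500 N
  Ry@0 = -44.0163 N
  Ry@2 = +115.9663 N

78.179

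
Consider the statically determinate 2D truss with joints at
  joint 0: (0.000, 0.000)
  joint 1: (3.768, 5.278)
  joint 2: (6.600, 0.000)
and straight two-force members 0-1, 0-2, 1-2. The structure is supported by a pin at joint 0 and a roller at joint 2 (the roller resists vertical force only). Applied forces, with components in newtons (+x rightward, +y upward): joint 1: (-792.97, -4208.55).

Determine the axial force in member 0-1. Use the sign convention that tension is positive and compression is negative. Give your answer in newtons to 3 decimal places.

N=3 nodes, M=3 members, R=3 reactions → 2N=6, M+R=6
member 0 (0-1): L=6.4850, (cx,cy)=(0.5810,0.8139)
member 1 (0-2): L=6.6000, (cx,cy)=(1.0000,0.0000)
member 2 (1-2): L=5.9898, (cx,cy)=(0.4728,-0.8812)
solve A·x = −loads:
  F[0-1] = -2997.9706 N (compression)
  F[0-2] = +948.9527 N (tension)
  F[1-2] = -2007.0698 N (compression)
  Rx@0 = +792.9700 N
  Ry@0 = +2439.9863 N
  Ry@2 = +1768.5637 N

-2997.971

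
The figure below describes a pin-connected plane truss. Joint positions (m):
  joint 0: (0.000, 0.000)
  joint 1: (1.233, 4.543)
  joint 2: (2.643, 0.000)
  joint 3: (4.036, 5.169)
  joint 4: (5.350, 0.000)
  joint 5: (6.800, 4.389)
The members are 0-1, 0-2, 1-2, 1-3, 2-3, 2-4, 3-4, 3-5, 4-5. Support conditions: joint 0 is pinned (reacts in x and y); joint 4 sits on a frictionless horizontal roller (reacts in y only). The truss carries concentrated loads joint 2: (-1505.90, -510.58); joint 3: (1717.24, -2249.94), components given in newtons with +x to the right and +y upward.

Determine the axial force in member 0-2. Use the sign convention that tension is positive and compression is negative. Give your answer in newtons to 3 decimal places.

N=6 nodes, M=9 members, R=3 reactions → 2N=12, M+R=12
member 0 (0-1): L=4.7073, (cx,cy)=(0.2619,0.9651)
member 1 (0-2): L=2.6430, (cx,cy)=(1.0000,0.0000)
member 2 (1-2): L=4.7568, (cx,cy)=(0.2964,-0.9551)
member 3 (1-3): L=2.8721, (cx,cy)=(0.9760,0.2180)
member 4 (2-3): L=5.3534, (cx,cy)=(0.2602,0.9656)
member 5 (2-4): L=2.7070, (cx,cy)=(1.0000,0.0000)
member 6 (3-4): L=5.3334, (cx,cy)=(0.2464,-0.9692)
member 7 (3-5): L=2.8719, (cx,cy)=(0.9624,-0.2716)
member 8 (4-5): L=4.6223, (cx,cy)=(0.3137,0.9495)
solve A·x = −loads:
  F[0-1] = +878.8814 N (tension)
  F[0-2] = -18.8661 N (compression)
  F[1-2] = -780.1989 N (compression)
  F[1-3] = +472.8404 N (tension)
  F[2-3] = +1300.5145 N (tension)
  F[2-4] = +917.3639 N (tension)
  F[3-4] = -3723.4920 N (compression)
  F[3-5] = -0.0000 N (compression)
  F[4-5] = +0.0000 N (tension)
  Rx@0 = -211.3400 N
  Ry@0 = -848.1967 N
  Ry@4 = +3608.7167 N

-18.866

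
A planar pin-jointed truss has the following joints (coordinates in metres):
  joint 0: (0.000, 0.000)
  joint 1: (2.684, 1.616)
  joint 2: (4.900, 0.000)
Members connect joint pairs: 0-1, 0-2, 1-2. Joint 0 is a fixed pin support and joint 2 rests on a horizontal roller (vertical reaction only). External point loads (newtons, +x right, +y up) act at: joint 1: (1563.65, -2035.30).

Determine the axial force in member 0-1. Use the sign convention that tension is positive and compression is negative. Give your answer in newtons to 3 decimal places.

N=3 nodes, M=3 members, R=3 reactions → 2N=6, M+R=6
member 0 (0-1): L=3.1329, (cx,cy)=(0.8567,0.5158)
member 1 (0-2): L=4.9000, (cx,cy)=(1.0000,0.0000)
member 2 (1-2): L=2.7426, (cx,cy)=(0.8080,-0.5892)
solve A·x = −loads:
  F[0-1] = -784.7251 N (compression)
  F[0-2] = +2235.9266 N (tension)
  F[1-2] = -2767.3092 N (compression)
  Rx@0 = -1563.6500 N
  Ry@0 = +404.7687 N
  Ry@2 = +1630.5313 N

-784.725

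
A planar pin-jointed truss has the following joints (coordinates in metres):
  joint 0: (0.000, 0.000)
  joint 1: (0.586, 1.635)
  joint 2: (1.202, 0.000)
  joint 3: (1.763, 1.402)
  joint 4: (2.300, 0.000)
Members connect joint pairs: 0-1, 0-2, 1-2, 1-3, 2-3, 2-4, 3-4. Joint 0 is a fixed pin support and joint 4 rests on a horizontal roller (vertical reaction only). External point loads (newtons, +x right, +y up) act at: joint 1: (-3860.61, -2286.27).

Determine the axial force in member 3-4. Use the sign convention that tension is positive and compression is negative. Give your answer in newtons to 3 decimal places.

N=5 nodes, M=7 members, R=3 reactions → 2N=10, M+R=10
member 0 (0-1): L=1.7368, (cx,cy)=(0.3374,0.9414)
member 1 (0-2): L=1.2020, (cx,cy)=(1.0000,0.0000)
member 2 (1-2): L=1.7472, (cx,cy)=(0.3526,-0.9358)
member 3 (1-3): L=1.1998, (cx,cy)=(0.9810,-0.1942)
member 4 (2-3): L=1.5101, (cx,cy)=(0.3715,0.9284)
member 5 (2-4): L=1.0980, (cx,cy)=(1.0000,0.0000)
member 6 (3-4): L=1.5013, (cx,cy)=(0.3577,-0.9338)
solve A·x = −loads:
  F[0-1] = -4725.2289 N (compression)
  F[0-2] = -2266.3465 N (compression)
  F[1-2] = +1978.3538 N (tension)
  F[1-3] = +1599.2919 N (tension)
  F[2-3] = -1994.0285 N (compression)
  F[2-4] = -828.0557 N (compression)
  F[3-4] = +2315.0458 N (tension)
  Rx@0 = +3860.6100 N
  Ry@0 = +4448.1583 N
  Ry@4 = -2161.8883 N

2315.046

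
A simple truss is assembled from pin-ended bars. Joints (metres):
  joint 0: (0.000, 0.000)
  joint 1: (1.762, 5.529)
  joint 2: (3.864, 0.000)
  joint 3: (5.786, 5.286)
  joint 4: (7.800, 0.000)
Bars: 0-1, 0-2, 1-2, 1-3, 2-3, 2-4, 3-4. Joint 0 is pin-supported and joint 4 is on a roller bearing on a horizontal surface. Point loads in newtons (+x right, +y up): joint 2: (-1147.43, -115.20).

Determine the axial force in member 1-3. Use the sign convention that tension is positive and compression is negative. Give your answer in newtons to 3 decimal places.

-41.656

N=5 nodes, M=7 members, R=3 reactions → 2N=10, M+R=10
member 0 (0-1): L=5.8030, (cx,cy)=(0.3036,0.9528)
member 1 (0-2): L=3.8640, (cx,cy)=(1.0000,0.0000)
member 2 (1-2): L=5.9151, (cx,cy)=(0.3554,-0.9347)
member 3 (1-3): L=4.0313, (cx,cy)=(0.9982,-0.0603)
member 4 (2-3): L=5.6246, (cx,cy)=(0.3417,0.9398)
member 5 (2-4): L=3.9360, (cx,cy)=(1.0000,0.0000)
member 6 (3-4): L=5.6567, (cx,cy)=(0.3560,-0.9345)
solve A·x = −loads:
  F[0-1] = -61.0122 N (compression)
  F[0-2] = -1128.9044 N (compression)
  F[1-2] = +64.8773 N (tension)
  F[1-3] = -41.6563 N (compression)
  F[2-3] = +58.0519 N (tension)
  F[2-4] = +21.7434 N (tension)
  F[3-4] = -61.0702 N (compression)
  Rx@0 = +1147.4300 N
  Ry@0 = +58.1317 N
  Ry@4 = +57.0683 N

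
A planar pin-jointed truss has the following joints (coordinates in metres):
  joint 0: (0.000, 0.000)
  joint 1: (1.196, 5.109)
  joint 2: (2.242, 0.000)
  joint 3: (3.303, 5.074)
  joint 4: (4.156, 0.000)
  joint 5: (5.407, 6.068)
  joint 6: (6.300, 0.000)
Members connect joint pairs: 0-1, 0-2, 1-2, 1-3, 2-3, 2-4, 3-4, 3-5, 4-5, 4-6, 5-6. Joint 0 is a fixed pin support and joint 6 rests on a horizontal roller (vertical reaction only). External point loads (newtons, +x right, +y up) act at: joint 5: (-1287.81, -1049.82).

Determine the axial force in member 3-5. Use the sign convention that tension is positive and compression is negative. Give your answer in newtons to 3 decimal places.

N=7 nodes, M=11 members, R=3 reactions → 2N=14, M+R=14
member 0 (0-1): L=5.2471, (cx,cy)=(0.2279,0.9737)
member 1 (0-2): L=2.2420, (cx,cy)=(1.0000,0.0000)
member 2 (1-2): L=5.2150, (cx,cy)=(0.2006,-0.9797)
member 3 (1-3): L=2.1073, (cx,cy)=(0.9999,-0.0166)
member 4 (2-3): L=5.1837, (cx,cy)=(0.2047,0.9788)
member 5 (2-4): L=1.9140, (cx,cy)=(1.0000,0.0000)
member 6 (3-4): L=5.1452, (cx,cy)=(0.1658,-0.9862)
member 7 (3-5): L=2.3270, (cx,cy)=(0.9042,0.4272)
member 8 (4-5): L=6.1956, (cx,cy)=(0.2019,0.9794)
member 9 (4-6): L=2.1440, (cx,cy)=(1.0000,0.0000)
member 10 (5-6): L=6.1334, (cx,cy)=(0.1456,-0.9893)
solve A·x = −loads:
  F[0-1] = -1426.7508 N (compression)
  F[0-2] = -962.6043 N (compression)
  F[1-2] = +1428.3823 N (tension)
  F[1-3] = -611.7894 N (compression)
  F[2-3] = -1429.6210 N (compression)
  F[2-4] = -383.4925 N (compression)
  F[3-4] = +903.6899 N (tension)
  F[3-5] = -1165.8543 N (compression)
  F[4-5] = -909.9266 N (compression)
  F[4-6] = -49.9441 N (compression)
  F[5-6] = +343.0290 N (tension)
  Rx@0 = +1287.8100 N
  Ry@0 = +1389.1937 N
  Ry@6 = -339.3737 N

-1165.854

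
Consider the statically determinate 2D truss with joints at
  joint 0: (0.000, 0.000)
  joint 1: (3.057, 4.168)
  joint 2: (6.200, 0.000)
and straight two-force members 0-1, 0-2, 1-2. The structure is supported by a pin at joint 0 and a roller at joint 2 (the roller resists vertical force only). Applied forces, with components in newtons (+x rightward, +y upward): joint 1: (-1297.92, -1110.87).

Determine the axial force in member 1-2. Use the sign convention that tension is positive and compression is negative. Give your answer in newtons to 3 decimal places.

N=3 nodes, M=3 members, R=3 reactions → 2N=6, M+R=6
member 0 (0-1): L=5.1689, (cx,cy)=(0.5914,0.8064)
member 1 (0-2): L=6.2000, (cx,cy)=(1.0000,0.0000)
member 2 (1-2): L=5.2202, (cx,cy)=(0.6021,-0.7984)
solve A·x = −loads:
  F[0-1] = -1780.4370 N (compression)
  F[0-2] = -244.9297 N (compression)
  F[1-2] = +406.8045 N (tension)
  Rx@0 = +1297.9200 N
  Ry@0 = +1435.6766 N
  Ry@2 = -324.8066 N

406.805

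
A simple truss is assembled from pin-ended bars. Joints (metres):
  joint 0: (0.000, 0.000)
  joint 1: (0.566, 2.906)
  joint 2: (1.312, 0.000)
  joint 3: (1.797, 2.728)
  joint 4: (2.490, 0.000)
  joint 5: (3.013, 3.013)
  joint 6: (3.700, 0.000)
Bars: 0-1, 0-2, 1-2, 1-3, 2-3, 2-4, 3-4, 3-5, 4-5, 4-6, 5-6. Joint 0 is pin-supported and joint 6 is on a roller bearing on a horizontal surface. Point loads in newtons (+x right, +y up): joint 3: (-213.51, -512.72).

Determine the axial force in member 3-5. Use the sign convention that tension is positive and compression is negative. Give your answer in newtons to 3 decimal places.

N=7 nodes, M=11 members, R=3 reactions → 2N=14, M+R=14
member 0 (0-1): L=2.9606, (cx,cy)=(0.1912,0.9816)
member 1 (0-2): L=1.3120, (cx,cy)=(1.0000,0.0000)
member 2 (1-2): L=3.0002, (cx,cy)=(0.2486,-0.9686)
member 3 (1-3): L=1.2438, (cx,cy)=(0.9897,-0.1431)
member 4 (2-3): L=2.7708, (cx,cy)=(0.1750,0.9846)
member 5 (2-4): L=1.1780, (cx,cy)=(1.0000,0.0000)
member 6 (3-4): L=2.8146, (cx,cy)=(0.2462,-0.9692)
member 7 (3-5): L=1.2490, (cx,cy)=(0.9736,0.2282)
member 8 (4-5): L=3.0581, (cx,cy)=(0.1710,0.9853)
member 9 (4-6): L=1.2100, (cx,cy)=(1.0000,0.0000)
member 10 (5-6): L=3.0903, (cx,cy)=(0.2223,-0.9750)
solve A·x = −loads:
  F[0-1] = -429.0381 N (compression)
  F[0-2] = -131.4878 N (compression)
  F[1-2] = +464.2574 N (tension)
  F[1-3] = -199.5125 N (compression)
  F[2-3] = -456.7282 N (compression)
  F[2-4] = +63.8951 N (tension)
  F[3-4] = -103.7768 N (compression)
  F[3-5] = -39.3831 N (compression)
  F[4-5] = +102.0862 N (tension)
  F[4-6] = +20.8848 N (tension)
  F[5-6] = -93.9461 N (compression)
  Rx@0 = +213.5100 N
  Ry@0 = +421.1247 N
  Ry@6 = +91.5953 N

-39.383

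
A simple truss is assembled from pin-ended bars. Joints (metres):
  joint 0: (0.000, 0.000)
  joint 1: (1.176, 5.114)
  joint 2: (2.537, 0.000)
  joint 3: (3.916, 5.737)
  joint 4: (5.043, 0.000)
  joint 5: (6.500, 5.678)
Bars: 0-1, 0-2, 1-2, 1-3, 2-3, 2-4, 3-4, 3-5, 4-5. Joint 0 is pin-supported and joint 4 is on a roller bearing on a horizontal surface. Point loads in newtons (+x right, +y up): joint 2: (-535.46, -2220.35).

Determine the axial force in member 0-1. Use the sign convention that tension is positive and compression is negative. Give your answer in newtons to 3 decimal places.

-1132.148

N=6 nodes, M=9 members, R=3 reactions → 2N=12, M+R=12
member 0 (0-1): L=5.2475, (cx,cy)=(0.2241,0.9746)
member 1 (0-2): L=2.5370, (cx,cy)=(1.0000,0.0000)
member 2 (1-2): L=5.2920, (cx,cy)=(0.2572,-0.9664)
member 3 (1-3): L=2.8099, (cx,cy)=(0.9751,0.2217)
member 4 (2-3): L=5.9004, (cx,cy)=(0.2337,0.9723)
member 5 (2-4): L=2.5060, (cx,cy)=(1.0000,0.0000)
member 6 (3-4): L=5.8466, (cx,cy)=(0.1928,-0.9812)
member 7 (3-5): L=2.5847, (cx,cy)=(0.9997,-0.0228)
member 8 (4-5): L=5.8620, (cx,cy)=(0.2486,0.9686)
solve A·x = −loads:
  F[0-1] = -1132.1475 N (compression)
  F[0-2] = -281.7368 N (compression)
  F[1-2] = +1020.3172 N (tension)
  F[1-3] = -529.3021 N (compression)
  F[2-3] = +1269.5110 N (tension)
  F[2-4] = +219.4280 N (tension)
  F[3-4] = -1138.3481 N (compression)
  F[3-5] = +0.0000 N (tension)
  F[4-5] = -0.0000 N (compression)
  Rx@0 = +535.4600 N
  Ry@0 = +1103.3506 N
  Ry@4 = +1116.9994 N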